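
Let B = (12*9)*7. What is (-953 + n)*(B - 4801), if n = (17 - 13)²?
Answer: 3790165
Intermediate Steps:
n = 16 (n = 4² = 16)
B = 756 (B = 108*7 = 756)
(-953 + n)*(B - 4801) = (-953 + 16)*(756 - 4801) = -937*(-4045) = 3790165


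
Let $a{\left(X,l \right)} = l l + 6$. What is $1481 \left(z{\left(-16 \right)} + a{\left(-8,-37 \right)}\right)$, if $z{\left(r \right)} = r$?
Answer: $2012679$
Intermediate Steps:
$a{\left(X,l \right)} = 6 + l^{2}$ ($a{\left(X,l \right)} = l^{2} + 6 = 6 + l^{2}$)
$1481 \left(z{\left(-16 \right)} + a{\left(-8,-37 \right)}\right) = 1481 \left(-16 + \left(6 + \left(-37\right)^{2}\right)\right) = 1481 \left(-16 + \left(6 + 1369\right)\right) = 1481 \left(-16 + 1375\right) = 1481 \cdot 1359 = 2012679$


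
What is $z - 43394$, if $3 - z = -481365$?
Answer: $437974$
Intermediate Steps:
$z = 481368$ ($z = 3 - -481365 = 3 + 481365 = 481368$)
$z - 43394 = 481368 - 43394 = 437974$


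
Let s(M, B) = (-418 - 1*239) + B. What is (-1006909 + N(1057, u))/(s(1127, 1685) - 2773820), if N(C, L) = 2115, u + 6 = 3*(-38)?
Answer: 502397/1386396 ≈ 0.36238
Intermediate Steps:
u = -120 (u = -6 + 3*(-38) = -6 - 114 = -120)
s(M, B) = -657 + B (s(M, B) = (-418 - 239) + B = -657 + B)
(-1006909 + N(1057, u))/(s(1127, 1685) - 2773820) = (-1006909 + 2115)/((-657 + 1685) - 2773820) = -1004794/(1028 - 2773820) = -1004794/(-2772792) = -1004794*(-1/2772792) = 502397/1386396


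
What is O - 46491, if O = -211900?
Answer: -258391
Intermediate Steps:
O - 46491 = -211900 - 46491 = -258391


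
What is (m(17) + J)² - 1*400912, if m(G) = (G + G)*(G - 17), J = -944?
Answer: 490224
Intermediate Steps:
m(G) = 2*G*(-17 + G) (m(G) = (2*G)*(-17 + G) = 2*G*(-17 + G))
(m(17) + J)² - 1*400912 = (2*17*(-17 + 17) - 944)² - 1*400912 = (2*17*0 - 944)² - 400912 = (0 - 944)² - 400912 = (-944)² - 400912 = 891136 - 400912 = 490224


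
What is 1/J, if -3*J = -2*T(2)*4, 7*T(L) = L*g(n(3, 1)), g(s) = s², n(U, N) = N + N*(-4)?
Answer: 7/48 ≈ 0.14583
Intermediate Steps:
n(U, N) = -3*N (n(U, N) = N - 4*N = -3*N)
T(L) = 9*L/7 (T(L) = (L*(-3*1)²)/7 = (L*(-3)²)/7 = (L*9)/7 = (9*L)/7 = 9*L/7)
J = 48/7 (J = -(-18*2/7)*4/3 = -(-2*18/7)*4/3 = -(-12)*4/7 = -⅓*(-144/7) = 48/7 ≈ 6.8571)
1/J = 1/(48/7) = 7/48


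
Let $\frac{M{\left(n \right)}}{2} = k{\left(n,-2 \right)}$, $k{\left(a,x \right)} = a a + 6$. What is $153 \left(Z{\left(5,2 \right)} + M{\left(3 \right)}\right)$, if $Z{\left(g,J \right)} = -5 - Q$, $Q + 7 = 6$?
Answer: $3978$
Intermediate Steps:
$Q = -1$ ($Q = -7 + 6 = -1$)
$k{\left(a,x \right)} = 6 + a^{2}$ ($k{\left(a,x \right)} = a^{2} + 6 = 6 + a^{2}$)
$M{\left(n \right)} = 12 + 2 n^{2}$ ($M{\left(n \right)} = 2 \left(6 + n^{2}\right) = 12 + 2 n^{2}$)
$Z{\left(g,J \right)} = -4$ ($Z{\left(g,J \right)} = -5 - -1 = -5 + 1 = -4$)
$153 \left(Z{\left(5,2 \right)} + M{\left(3 \right)}\right) = 153 \left(-4 + \left(12 + 2 \cdot 3^{2}\right)\right) = 153 \left(-4 + \left(12 + 2 \cdot 9\right)\right) = 153 \left(-4 + \left(12 + 18\right)\right) = 153 \left(-4 + 30\right) = 153 \cdot 26 = 3978$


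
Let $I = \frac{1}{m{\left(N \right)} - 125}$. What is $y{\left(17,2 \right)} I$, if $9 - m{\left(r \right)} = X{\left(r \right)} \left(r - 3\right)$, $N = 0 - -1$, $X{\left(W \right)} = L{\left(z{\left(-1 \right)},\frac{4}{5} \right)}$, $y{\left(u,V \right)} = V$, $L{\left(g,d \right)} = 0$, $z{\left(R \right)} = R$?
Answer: $- \frac{1}{58} \approx -0.017241$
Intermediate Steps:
$X{\left(W \right)} = 0$
$N = 1$ ($N = 0 + 1 = 1$)
$m{\left(r \right)} = 9$ ($m{\left(r \right)} = 9 - 0 \left(r - 3\right) = 9 - 0 \left(-3 + r\right) = 9 - 0 = 9 + 0 = 9$)
$I = - \frac{1}{116}$ ($I = \frac{1}{9 - 125} = \frac{1}{-116} = - \frac{1}{116} \approx -0.0086207$)
$y{\left(17,2 \right)} I = 2 \left(- \frac{1}{116}\right) = - \frac{1}{58}$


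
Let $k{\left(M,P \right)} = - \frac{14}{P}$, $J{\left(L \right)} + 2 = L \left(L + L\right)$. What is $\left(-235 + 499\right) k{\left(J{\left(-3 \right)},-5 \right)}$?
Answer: $\frac{3696}{5} \approx 739.2$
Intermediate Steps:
$J{\left(L \right)} = -2 + 2 L^{2}$ ($J{\left(L \right)} = -2 + L \left(L + L\right) = -2 + L 2 L = -2 + 2 L^{2}$)
$\left(-235 + 499\right) k{\left(J{\left(-3 \right)},-5 \right)} = \left(-235 + 499\right) \left(- \frac{14}{-5}\right) = 264 \left(\left(-14\right) \left(- \frac{1}{5}\right)\right) = 264 \cdot \frac{14}{5} = \frac{3696}{5}$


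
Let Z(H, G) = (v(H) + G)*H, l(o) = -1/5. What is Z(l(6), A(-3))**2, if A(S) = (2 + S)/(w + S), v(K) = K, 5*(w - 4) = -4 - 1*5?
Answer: 441/10000 ≈ 0.044100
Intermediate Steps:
w = 11/5 (w = 4 + (-4 - 1*5)/5 = 4 + (-4 - 5)/5 = 4 + (1/5)*(-9) = 4 - 9/5 = 11/5 ≈ 2.2000)
l(o) = -1/5 (l(o) = -1*1/5 = -1/5)
A(S) = (2 + S)/(11/5 + S)
Z(H, G) = H*(G + H) (Z(H, G) = (H + G)*H = (G + H)*H = H*(G + H))
Z(l(6), A(-3))**2 = (-(5*(2 - 3)/(11 + 5*(-3)) - 1/5)/5)**2 = (-(5*(-1)/(11 - 15) - 1/5)/5)**2 = (-(5*(-1)/(-4) - 1/5)/5)**2 = (-(5*(-1/4)*(-1) - 1/5)/5)**2 = (-(5/4 - 1/5)/5)**2 = (-1/5*21/20)**2 = (-21/100)**2 = 441/10000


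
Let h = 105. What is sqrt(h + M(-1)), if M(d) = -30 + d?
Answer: sqrt(74) ≈ 8.6023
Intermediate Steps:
sqrt(h + M(-1)) = sqrt(105 + (-30 - 1)) = sqrt(105 - 31) = sqrt(74)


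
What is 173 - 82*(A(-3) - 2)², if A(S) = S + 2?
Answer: -565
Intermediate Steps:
A(S) = 2 + S
173 - 82*(A(-3) - 2)² = 173 - 82*((2 - 3) - 2)² = 173 - 82*(-1 - 2)² = 173 - 82*(-3)² = 173 - 82*9 = 173 - 738 = -565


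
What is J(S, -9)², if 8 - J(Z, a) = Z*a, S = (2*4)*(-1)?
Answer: 4096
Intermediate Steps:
S = -8 (S = 8*(-1) = -8)
J(Z, a) = 8 - Z*a
J(S, -9)² = (8 - 1*(-8)*(-9))² = (8 - 72)² = (-64)² = 4096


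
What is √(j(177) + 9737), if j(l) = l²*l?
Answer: √5554970 ≈ 2356.9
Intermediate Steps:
j(l) = l³
√(j(177) + 9737) = √(177³ + 9737) = √(5545233 + 9737) = √5554970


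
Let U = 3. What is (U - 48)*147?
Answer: -6615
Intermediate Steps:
(U - 48)*147 = (3 - 48)*147 = -45*147 = -6615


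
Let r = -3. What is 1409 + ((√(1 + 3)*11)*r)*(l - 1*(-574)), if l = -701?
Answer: 9791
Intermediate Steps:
1409 + ((√(1 + 3)*11)*r)*(l - 1*(-574)) = 1409 + ((√(1 + 3)*11)*(-3))*(-701 - 1*(-574)) = 1409 + ((√4*11)*(-3))*(-701 + 574) = 1409 + ((2*11)*(-3))*(-127) = 1409 + (22*(-3))*(-127) = 1409 - 66*(-127) = 1409 + 8382 = 9791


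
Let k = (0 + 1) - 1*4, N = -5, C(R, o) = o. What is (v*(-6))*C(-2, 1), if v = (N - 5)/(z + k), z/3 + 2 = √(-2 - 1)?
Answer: -5 - 5*I*√3/3 ≈ -5.0 - 2.8868*I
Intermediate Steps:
k = -3 (k = 1 - 4 = -3)
z = -6 + 3*I*√3 (z = -6 + 3*√(-2 - 1) = -6 + 3*√(-3) = -6 + 3*(I*√3) = -6 + 3*I*√3 ≈ -6.0 + 5.1962*I)
v = -10/(-9 + 3*I*√3) (v = (-5 - 5)/((-6 + 3*I*√3) - 3) = -10/(-9 + 3*I*√3) ≈ 0.83333 + 0.48113*I)
(v*(-6))*C(-2, 1) = ((⅚ + 5*I*√3/18)*(-6))*1 = (-5 - 5*I*√3/3)*1 = -5 - 5*I*√3/3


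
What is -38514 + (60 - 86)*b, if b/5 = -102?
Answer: -25254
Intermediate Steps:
b = -510 (b = 5*(-102) = -510)
-38514 + (60 - 86)*b = -38514 + (60 - 86)*(-510) = -38514 - 26*(-510) = -38514 + 13260 = -25254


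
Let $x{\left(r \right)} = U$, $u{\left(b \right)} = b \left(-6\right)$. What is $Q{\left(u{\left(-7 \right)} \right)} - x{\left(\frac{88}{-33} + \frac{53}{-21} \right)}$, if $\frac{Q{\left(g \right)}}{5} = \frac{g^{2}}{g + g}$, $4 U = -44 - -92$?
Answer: $93$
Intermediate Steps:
$u{\left(b \right)} = - 6 b$
$U = 12$ ($U = \frac{-44 - -92}{4} = \frac{-44 + 92}{4} = \frac{1}{4} \cdot 48 = 12$)
$x{\left(r \right)} = 12$
$Q{\left(g \right)} = \frac{5 g}{2}$ ($Q{\left(g \right)} = 5 \frac{g^{2}}{g + g} = 5 \frac{g^{2}}{2 g} = 5 \frac{1}{2 g} g^{2} = 5 \frac{g}{2} = \frac{5 g}{2}$)
$Q{\left(u{\left(-7 \right)} \right)} - x{\left(\frac{88}{-33} + \frac{53}{-21} \right)} = \frac{5 \left(\left(-6\right) \left(-7\right)\right)}{2} - 12 = \frac{5}{2} \cdot 42 - 12 = 105 - 12 = 93$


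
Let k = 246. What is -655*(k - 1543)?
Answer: 849535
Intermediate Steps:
-655*(k - 1543) = -655*(246 - 1543) = -655*(-1297) = 849535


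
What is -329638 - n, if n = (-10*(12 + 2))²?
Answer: -349238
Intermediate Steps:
n = 19600 (n = (-10*14)² = (-140)² = 19600)
-329638 - n = -329638 - 1*19600 = -329638 - 19600 = -349238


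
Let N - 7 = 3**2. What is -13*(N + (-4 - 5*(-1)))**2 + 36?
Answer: -3721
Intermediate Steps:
N = 16 (N = 7 + 3**2 = 7 + 9 = 16)
-13*(N + (-4 - 5*(-1)))**2 + 36 = -13*(16 + (-4 - 5*(-1)))**2 + 36 = -13*(16 + (-4 + 5))**2 + 36 = -13*(16 + 1)**2 + 36 = -13*17**2 + 36 = -13*289 + 36 = -3757 + 36 = -3721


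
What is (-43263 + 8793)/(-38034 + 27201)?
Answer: 11490/3611 ≈ 3.1819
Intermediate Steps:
(-43263 + 8793)/(-38034 + 27201) = -34470/(-10833) = -34470*(-1/10833) = 11490/3611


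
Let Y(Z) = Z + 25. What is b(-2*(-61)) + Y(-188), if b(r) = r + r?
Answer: 81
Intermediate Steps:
b(r) = 2*r
Y(Z) = 25 + Z
b(-2*(-61)) + Y(-188) = 2*(-2*(-61)) + (25 - 188) = 2*122 - 163 = 244 - 163 = 81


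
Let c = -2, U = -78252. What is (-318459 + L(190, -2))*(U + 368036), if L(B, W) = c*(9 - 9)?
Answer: -92284322856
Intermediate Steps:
L(B, W) = 0 (L(B, W) = -2*(9 - 9) = -2*0 = 0)
(-318459 + L(190, -2))*(U + 368036) = (-318459 + 0)*(-78252 + 368036) = -318459*289784 = -92284322856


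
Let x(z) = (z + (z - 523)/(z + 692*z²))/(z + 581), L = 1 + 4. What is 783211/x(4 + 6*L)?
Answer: 8562957078962/604423 ≈ 1.4167e+7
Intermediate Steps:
L = 5
x(z) = (z + (-523 + z)/(z + 692*z²))/(581 + z)
783211/x(4 + 6*L) = 783211/(((-523 + (4 + 6*5) + (4 + 6*5)² + 692*(4 + 6*5)³)/((4 + 6*5)*(581 + 692*(4 + 6*5)² + 402053*(4 + 6*5))))) = 783211/(((-523 + (4 + 30) + (4 + 30)² + 692*(4 + 30)³)/((4 + 30)*(581 + 692*(4 + 30)² + 402053*(4 + 30))))) = 783211/(((-523 + 34 + 34² + 692*34³)/(34*(581 + 692*34² + 402053*34)))) = 783211/(((-523 + 34 + 1156 + 692*39304)/(34*(581 + 692*1156 + 13669802)))) = 783211/(((-523 + 34 + 1156 + 27198368)/(34*(581 + 799952 + 13669802)))) = 783211/(((1/34)*27199035/14470335)) = 783211/(((1/34)*(1/14470335)*27199035)) = 783211/(604423/10933142) = 783211*(10933142/604423) = 8562957078962/604423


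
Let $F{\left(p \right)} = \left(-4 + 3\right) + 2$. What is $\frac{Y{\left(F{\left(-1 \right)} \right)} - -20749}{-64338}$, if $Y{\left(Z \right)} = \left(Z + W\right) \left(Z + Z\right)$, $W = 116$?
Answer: $- \frac{20983}{64338} \approx -0.32614$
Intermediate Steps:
$F{\left(p \right)} = 1$ ($F{\left(p \right)} = -1 + 2 = 1$)
$Y{\left(Z \right)} = 2 Z \left(116 + Z\right)$ ($Y{\left(Z \right)} = \left(Z + 116\right) \left(Z + Z\right) = \left(116 + Z\right) 2 Z = 2 Z \left(116 + Z\right)$)
$\frac{Y{\left(F{\left(-1 \right)} \right)} - -20749}{-64338} = \frac{2 \cdot 1 \left(116 + 1\right) - -20749}{-64338} = \left(2 \cdot 1 \cdot 117 + 20749\right) \left(- \frac{1}{64338}\right) = \left(234 + 20749\right) \left(- \frac{1}{64338}\right) = 20983 \left(- \frac{1}{64338}\right) = - \frac{20983}{64338}$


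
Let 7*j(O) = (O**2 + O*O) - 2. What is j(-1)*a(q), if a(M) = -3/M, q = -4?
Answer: 0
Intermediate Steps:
j(O) = -2/7 + 2*O**2/7 (j(O) = ((O**2 + O*O) - 2)/7 = ((O**2 + O**2) - 2)/7 = (2*O**2 - 2)/7 = (-2 + 2*O**2)/7 = -2/7 + 2*O**2/7)
j(-1)*a(q) = (-2/7 + (2/7)*(-1)**2)*(-3/(-4)) = (-2/7 + (2/7)*1)*(-3*(-1/4)) = (-2/7 + 2/7)*(3/4) = 0*(3/4) = 0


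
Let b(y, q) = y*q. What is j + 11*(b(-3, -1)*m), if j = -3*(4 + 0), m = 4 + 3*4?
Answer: 516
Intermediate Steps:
b(y, q) = q*y
m = 16 (m = 4 + 12 = 16)
j = -12 (j = -3*4 = -12)
j + 11*(b(-3, -1)*m) = -12 + 11*(-1*(-3)*16) = -12 + 11*(3*16) = -12 + 11*48 = -12 + 528 = 516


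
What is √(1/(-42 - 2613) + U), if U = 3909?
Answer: √3061626230/885 ≈ 62.522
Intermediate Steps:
√(1/(-42 - 2613) + U) = √(1/(-42 - 2613) + 3909) = √(1/(-2655) + 3909) = √(-1/2655 + 3909) = √(10378394/2655) = √3061626230/885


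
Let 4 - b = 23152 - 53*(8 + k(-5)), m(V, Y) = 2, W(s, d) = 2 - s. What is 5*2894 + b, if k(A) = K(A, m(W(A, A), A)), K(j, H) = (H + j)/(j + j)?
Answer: -82381/10 ≈ -8238.1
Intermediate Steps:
K(j, H) = (H + j)/(2*j) (K(j, H) = (H + j)/((2*j)) = (H + j)*(1/(2*j)) = (H + j)/(2*j))
k(A) = (2 + A)/(2*A)
b = -227081/10 (b = 4 - (23152 - 53*(8 + (½)*(2 - 5)/(-5))) = 4 - (23152 - 53*(8 + (½)*(-⅕)*(-3))) = 4 - (23152 - 53*(8 + 3/10)) = 4 - (23152 - 53*83/10) = 4 - (23152 - 1*4399/10) = 4 - (23152 - 4399/10) = 4 - 1*227121/10 = 4 - 227121/10 = -227081/10 ≈ -22708.)
5*2894 + b = 5*2894 - 227081/10 = 14470 - 227081/10 = -82381/10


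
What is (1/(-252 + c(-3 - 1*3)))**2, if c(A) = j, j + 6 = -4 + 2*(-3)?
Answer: 1/71824 ≈ 1.3923e-5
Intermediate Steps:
j = -16 (j = -6 + (-4 + 2*(-3)) = -6 + (-4 - 6) = -6 - 10 = -16)
c(A) = -16
(1/(-252 + c(-3 - 1*3)))**2 = (1/(-252 - 16))**2 = (1/(-268))**2 = (-1/268)**2 = 1/71824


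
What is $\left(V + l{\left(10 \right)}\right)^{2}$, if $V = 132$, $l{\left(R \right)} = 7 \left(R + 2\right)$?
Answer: $46656$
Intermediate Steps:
$l{\left(R \right)} = 14 + 7 R$ ($l{\left(R \right)} = 7 \left(2 + R\right) = 14 + 7 R$)
$\left(V + l{\left(10 \right)}\right)^{2} = \left(132 + \left(14 + 7 \cdot 10\right)\right)^{2} = \left(132 + \left(14 + 70\right)\right)^{2} = \left(132 + 84\right)^{2} = 216^{2} = 46656$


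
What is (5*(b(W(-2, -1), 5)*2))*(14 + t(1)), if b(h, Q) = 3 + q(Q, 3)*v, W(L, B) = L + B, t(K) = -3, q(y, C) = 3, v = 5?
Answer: 1980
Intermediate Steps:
W(L, B) = B + L
b(h, Q) = 18 (b(h, Q) = 3 + 3*5 = 3 + 15 = 18)
(5*(b(W(-2, -1), 5)*2))*(14 + t(1)) = (5*(18*2))*(14 - 3) = (5*36)*11 = 180*11 = 1980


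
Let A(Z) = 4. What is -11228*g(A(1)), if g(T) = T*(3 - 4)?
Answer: 44912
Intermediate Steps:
g(T) = -T (g(T) = T*(-1) = -T)
-11228*g(A(1)) = -(-11228)*4 = -11228*(-4) = 44912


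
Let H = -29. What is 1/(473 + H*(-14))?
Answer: 1/879 ≈ 0.0011377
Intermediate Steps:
1/(473 + H*(-14)) = 1/(473 - 29*(-14)) = 1/(473 + 406) = 1/879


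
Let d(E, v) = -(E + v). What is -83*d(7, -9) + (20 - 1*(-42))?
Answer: -104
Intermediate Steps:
d(E, v) = -E - v
-83*d(7, -9) + (20 - 1*(-42)) = -83*(-1*7 - 1*(-9)) + (20 - 1*(-42)) = -83*(-7 + 9) + (20 + 42) = -83*2 + 62 = -166 + 62 = -104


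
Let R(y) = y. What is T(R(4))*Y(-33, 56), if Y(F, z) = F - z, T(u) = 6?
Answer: -534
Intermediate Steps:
T(R(4))*Y(-33, 56) = 6*(-33 - 1*56) = 6*(-33 - 56) = 6*(-89) = -534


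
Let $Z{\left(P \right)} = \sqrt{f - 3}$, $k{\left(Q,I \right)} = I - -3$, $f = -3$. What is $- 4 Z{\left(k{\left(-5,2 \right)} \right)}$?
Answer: $- 4 i \sqrt{6} \approx - 9.798 i$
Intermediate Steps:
$k{\left(Q,I \right)} = 3 + I$ ($k{\left(Q,I \right)} = I + 3 = 3 + I$)
$Z{\left(P \right)} = i \sqrt{6}$ ($Z{\left(P \right)} = \sqrt{-3 - 3} = \sqrt{-6} = i \sqrt{6}$)
$- 4 Z{\left(k{\left(-5,2 \right)} \right)} = - 4 i \sqrt{6}$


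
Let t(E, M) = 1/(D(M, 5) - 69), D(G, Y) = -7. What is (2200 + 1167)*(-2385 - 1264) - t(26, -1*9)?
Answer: -933749907/76 ≈ -1.2286e+7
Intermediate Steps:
t(E, M) = -1/76 (t(E, M) = 1/(-7 - 69) = 1/(-76) = -1/76)
(2200 + 1167)*(-2385 - 1264) - t(26, -1*9) = (2200 + 1167)*(-2385 - 1264) - 1*(-1/76) = 3367*(-3649) + 1/76 = -12286183 + 1/76 = -933749907/76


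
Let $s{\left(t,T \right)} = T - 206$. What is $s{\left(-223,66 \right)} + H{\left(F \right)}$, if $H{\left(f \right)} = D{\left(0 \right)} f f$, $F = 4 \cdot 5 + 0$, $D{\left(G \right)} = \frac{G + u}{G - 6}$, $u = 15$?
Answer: $-1140$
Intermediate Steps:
$s{\left(t,T \right)} = -206 + T$
$D{\left(G \right)} = \frac{15 + G}{-6 + G}$ ($D{\left(G \right)} = \frac{G + 15}{G - 6} = \frac{15 + G}{-6 + G}$)
$F = 20$ ($F = 20 + 0 = 20$)
$H{\left(f \right)} = - \frac{5 f^{2}}{2}$ ($H{\left(f \right)} = \frac{15 + 0}{-6 + 0} f f = \frac{1}{-6} \cdot 15 f f = \left(- \frac{1}{6}\right) 15 f f = - \frac{5 f}{2} f = - \frac{5 f^{2}}{2}$)
$s{\left(-223,66 \right)} + H{\left(F \right)} = \left(-206 + 66\right) - \frac{5 \cdot 20^{2}}{2} = -140 - 1000 = -1140$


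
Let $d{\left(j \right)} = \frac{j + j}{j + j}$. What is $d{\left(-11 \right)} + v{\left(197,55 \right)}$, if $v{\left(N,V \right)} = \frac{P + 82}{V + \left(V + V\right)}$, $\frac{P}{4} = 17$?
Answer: $\frac{21}{11} \approx 1.9091$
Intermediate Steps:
$P = 68$ ($P = 4 \cdot 17 = 68$)
$d{\left(j \right)} = 1$ ($d{\left(j \right)} = \frac{2 j}{2 j} = 2 j \frac{1}{2 j} = 1$)
$v{\left(N,V \right)} = \frac{50}{V}$ ($v{\left(N,V \right)} = \frac{68 + 82}{V + \left(V + V\right)} = \frac{150}{V + 2 V} = \frac{150}{3 V} = 150 \frac{1}{3 V} = \frac{50}{V}$)
$d{\left(-11 \right)} + v{\left(197,55 \right)} = 1 + \frac{50}{55} = 1 + 50 \cdot \frac{1}{55} = 1 + \frac{10}{11} = \frac{21}{11}$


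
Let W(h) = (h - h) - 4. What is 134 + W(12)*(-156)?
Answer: 758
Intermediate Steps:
W(h) = -4 (W(h) = 0 - 4 = -4)
134 + W(12)*(-156) = 134 - 4*(-156) = 134 + 624 = 758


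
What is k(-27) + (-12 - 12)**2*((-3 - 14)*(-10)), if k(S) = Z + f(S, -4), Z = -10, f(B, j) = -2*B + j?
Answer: 97960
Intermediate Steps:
f(B, j) = j - 2*B
k(S) = -14 - 2*S (k(S) = -10 + (-4 - 2*S) = -14 - 2*S)
k(-27) + (-12 - 12)**2*((-3 - 14)*(-10)) = (-14 - 2*(-27)) + (-12 - 12)**2*((-3 - 14)*(-10)) = (-14 + 54) + (-24)**2*(-17*(-10)) = 40 + 576*170 = 40 + 97920 = 97960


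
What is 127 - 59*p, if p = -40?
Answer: 2487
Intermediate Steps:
127 - 59*p = 127 - 59*(-40) = 127 + 2360 = 2487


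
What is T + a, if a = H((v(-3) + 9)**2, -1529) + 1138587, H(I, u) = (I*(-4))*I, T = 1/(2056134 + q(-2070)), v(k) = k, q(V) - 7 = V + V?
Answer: 2325744089404/2052001 ≈ 1.1334e+6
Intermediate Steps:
q(V) = 7 + 2*V (q(V) = 7 + (V + V) = 7 + 2*V)
T = 1/2052001 (T = 1/(2056134 + (7 + 2*(-2070))) = 1/(2056134 + (7 - 4140)) = 1/(2056134 - 4133) = 1/2052001 ≈ 4.8733e-7)
H(I, u) = -4*I**2 (H(I, u) = (-4*I)*I = -4*I**2)
a = 1133403 (a = -4*(-3 + 9)**4 + 1138587 = -4*(6**2)**2 + 1138587 = -4*36**2 + 1138587 = -4*1296 + 1138587 = -5184 + 1138587 = 1133403)
T + a = 1/2052001 + 1133403 = 2325744089404/2052001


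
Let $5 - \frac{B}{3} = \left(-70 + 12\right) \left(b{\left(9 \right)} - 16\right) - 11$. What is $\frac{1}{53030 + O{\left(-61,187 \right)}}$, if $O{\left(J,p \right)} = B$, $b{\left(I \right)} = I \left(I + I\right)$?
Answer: $\frac{1}{78482} \approx 1.2742 \cdot 10^{-5}$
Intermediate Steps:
$b{\left(I \right)} = 2 I^{2}$ ($b{\left(I \right)} = I 2 I = 2 I^{2}$)
$B = 25452$ ($B = 15 - 3 \left(\left(-70 + 12\right) \left(2 \cdot 9^{2} - 16\right) - 11\right) = 15 - 3 \left(- 58 \left(2 \cdot 81 - 16\right) - 11\right) = 15 - 3 \left(- 58 \left(162 - 16\right) - 11\right) = 15 - 3 \left(\left(-58\right) 146 - 11\right) = 15 - 3 \left(-8468 - 11\right) = 15 - -25437 = 15 + 25437 = 25452$)
$O{\left(J,p \right)} = 25452$
$\frac{1}{53030 + O{\left(-61,187 \right)}} = \frac{1}{53030 + 25452} = \frac{1}{78482}$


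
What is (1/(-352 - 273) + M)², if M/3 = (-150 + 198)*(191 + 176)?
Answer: 1090980833940001/390625 ≈ 2.7929e+9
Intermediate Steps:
M = 52848 (M = 3*((-150 + 198)*(191 + 176)) = 3*(48*367) = 3*17616 = 52848)
(1/(-352 - 273) + M)² = (1/(-352 - 273) + 52848)² = (1/(-625) + 52848)² = (-1/625 + 52848)² = (33029999/625)² = 1090980833940001/390625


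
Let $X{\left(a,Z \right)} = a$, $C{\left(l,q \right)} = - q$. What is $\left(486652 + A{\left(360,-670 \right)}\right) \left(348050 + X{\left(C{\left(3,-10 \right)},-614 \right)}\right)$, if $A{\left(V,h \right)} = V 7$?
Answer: $170261206320$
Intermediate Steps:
$A{\left(V,h \right)} = 7 V$
$\left(486652 + A{\left(360,-670 \right)}\right) \left(348050 + X{\left(C{\left(3,-10 \right)},-614 \right)}\right) = \left(486652 + 7 \cdot 360\right) \left(348050 - -10\right) = \left(486652 + 2520\right) \left(348050 + 10\right) = 489172 \cdot 348060 = 170261206320$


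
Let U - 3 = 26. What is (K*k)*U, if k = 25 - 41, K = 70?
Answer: -32480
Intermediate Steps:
U = 29 (U = 3 + 26 = 29)
k = -16
(K*k)*U = (70*(-16))*29 = -1120*29 = -32480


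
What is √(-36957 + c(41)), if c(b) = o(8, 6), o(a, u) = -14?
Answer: I*√36971 ≈ 192.28*I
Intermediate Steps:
c(b) = -14
√(-36957 + c(41)) = √(-36957 - 14) = √(-36971) = I*√36971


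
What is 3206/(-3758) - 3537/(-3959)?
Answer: 299746/7438961 ≈ 0.040294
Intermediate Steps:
3206/(-3758) - 3537/(-3959) = 3206*(-1/3758) - 3537*(-1/3959) = -1603/1879 + 3537/3959 = 299746/7438961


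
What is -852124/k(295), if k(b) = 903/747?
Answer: -30311268/43 ≈ -7.0491e+5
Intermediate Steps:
k(b) = 301/249 (k(b) = 903*(1/747) = 301/249)
-852124/k(295) = -852124/301/249 = -852124*249/301 = -30311268/43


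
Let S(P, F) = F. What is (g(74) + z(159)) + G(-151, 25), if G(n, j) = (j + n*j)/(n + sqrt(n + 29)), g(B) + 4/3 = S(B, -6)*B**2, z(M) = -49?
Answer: -251248543/7641 + 1250*I*sqrt(122)/7641 ≈ -32882.0 + 1.8069*I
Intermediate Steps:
g(B) = -4/3 - 6*B**2
G(n, j) = (j + j*n)/(n + sqrt(29 + n))
(g(74) + z(159)) + G(-151, 25) = ((-4/3 - 6*74**2) - 49) + 25*(1 - 151)/(-151 + sqrt(29 - 151)) = ((-4/3 - 6*5476) - 49) + 25*(-150)/(-151 + sqrt(-122)) = ((-4/3 - 32856) - 49) + 25*(-150)/(-151 + I*sqrt(122)) = (-98572/3 - 49) - 3750/(-151 + I*sqrt(122)) = -98719/3 - 3750/(-151 + I*sqrt(122))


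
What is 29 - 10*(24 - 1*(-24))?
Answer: -451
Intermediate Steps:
29 - 10*(24 - 1*(-24)) = 29 - 10*(24 + 24) = 29 - 10*48 = 29 - 480 = -451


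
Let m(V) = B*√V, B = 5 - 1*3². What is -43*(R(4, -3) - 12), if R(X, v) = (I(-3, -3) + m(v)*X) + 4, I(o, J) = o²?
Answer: -43 + 688*I*√3 ≈ -43.0 + 1191.7*I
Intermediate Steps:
B = -4 (B = 5 - 1*9 = 5 - 9 = -4)
m(V) = -4*√V
R(X, v) = 13 - 4*X*√v (R(X, v) = ((-3)² + (-4*√v)*X) + 4 = (9 - 4*X*√v) + 4 = 13 - 4*X*√v)
-43*(R(4, -3) - 12) = -43*((13 - 4*4*√(-3)) - 12) = -43*((13 - 4*4*I*√3) - 12) = -43*((13 - 16*I*√3) - 12) = -43*(1 - 16*I*√3) = -43 + 688*I*√3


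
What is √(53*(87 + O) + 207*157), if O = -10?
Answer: 2*√9145 ≈ 191.26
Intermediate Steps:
√(53*(87 + O) + 207*157) = √(53*(87 - 10) + 207*157) = √(53*77 + 32499) = √(4081 + 32499) = √36580 = 2*√9145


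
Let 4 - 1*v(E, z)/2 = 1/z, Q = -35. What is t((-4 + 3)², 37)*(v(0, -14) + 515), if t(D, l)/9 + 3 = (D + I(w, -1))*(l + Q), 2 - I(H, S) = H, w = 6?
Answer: -296622/7 ≈ -42375.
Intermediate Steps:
I(H, S) = 2 - H
v(E, z) = 8 - 2/z
t(D, l) = -27 + 9*(-35 + l)*(-4 + D) (t(D, l) = -27 + 9*((D + (2 - 1*6))*(l - 35)) = -27 + 9*((D + (2 - 6))*(-35 + l)) = -27 + 9*((D - 4)*(-35 + l)) = -27 + 9*((-4 + D)*(-35 + l)) = -27 + 9*((-35 + l)*(-4 + D)) = -27 + 9*(-35 + l)*(-4 + D))
t((-4 + 3)², 37)*(v(0, -14) + 515) = (1233 - 315*(-4 + 3)² - 36*37 + 9*(-4 + 3)²*37)*((8 - 2/(-14)) + 515) = (1233 - 315*(-1)² - 1332 + 9*(-1)²*37)*((8 - 2*(-1/14)) + 515) = (1233 - 315*1 - 1332 + 9*1*37)*((8 + ⅐) + 515) = (1233 - 315 - 1332 + 333)*(57/7 + 515) = -81*3662/7 = -296622/7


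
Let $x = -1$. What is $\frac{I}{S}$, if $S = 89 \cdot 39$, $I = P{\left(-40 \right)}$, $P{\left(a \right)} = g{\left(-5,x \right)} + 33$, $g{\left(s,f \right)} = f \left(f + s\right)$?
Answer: $\frac{1}{89} \approx 0.011236$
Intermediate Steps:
$P{\left(a \right)} = 39$ ($P{\left(a \right)} = - (-1 - 5) + 33 = \left(-1\right) \left(-6\right) + 33 = 6 + 33 = 39$)
$I = 39$
$S = 3471$
$\frac{I}{S} = \frac{39}{3471} = 39 \cdot \frac{1}{3471} = \frac{1}{89}$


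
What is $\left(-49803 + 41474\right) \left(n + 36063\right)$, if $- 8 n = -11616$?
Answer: $-312462435$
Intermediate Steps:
$n = 1452$ ($n = \left(- \frac{1}{8}\right) \left(-11616\right) = 1452$)
$\left(-49803 + 41474\right) \left(n + 36063\right) = \left(-49803 + 41474\right) \left(1452 + 36063\right) = \left(-8329\right) 37515 = -312462435$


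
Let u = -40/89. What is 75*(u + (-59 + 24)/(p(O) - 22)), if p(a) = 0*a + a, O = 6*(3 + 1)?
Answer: -239625/178 ≈ -1346.2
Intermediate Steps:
u = -40/89 (u = -40*1/89 = -40/89 ≈ -0.44944)
O = 24 (O = 6*4 = 24)
p(a) = a (p(a) = 0 + a = a)
75*(u + (-59 + 24)/(p(O) - 22)) = 75*(-40/89 + (-59 + 24)/(24 - 22)) = 75*(-40/89 - 35/2) = 75*(-3195/178) = -239625/178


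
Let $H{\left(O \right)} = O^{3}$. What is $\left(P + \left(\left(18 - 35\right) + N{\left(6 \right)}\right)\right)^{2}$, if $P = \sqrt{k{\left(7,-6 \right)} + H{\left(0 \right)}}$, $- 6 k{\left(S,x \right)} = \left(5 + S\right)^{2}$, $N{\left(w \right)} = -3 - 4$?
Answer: $552 - 96 i \sqrt{6} \approx 552.0 - 235.15 i$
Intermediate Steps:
$N{\left(w \right)} = -7$
$k{\left(S,x \right)} = - \frac{\left(5 + S\right)^{2}}{6}$
$P = 2 i \sqrt{6}$ ($P = \sqrt{- \frac{\left(5 + 7\right)^{2}}{6} + 0^{3}} = \sqrt{- \frac{12^{2}}{6} + 0} = \sqrt{\left(- \frac{1}{6}\right) 144 + 0} = \sqrt{-24 + 0} = \sqrt{-24} = 2 i \sqrt{6} \approx 4.899 i$)
$\left(P + \left(\left(18 - 35\right) + N{\left(6 \right)}\right)\right)^{2} = \left(2 i \sqrt{6} + \left(\left(18 - 35\right) - 7\right)\right)^{2} = \left(2 i \sqrt{6} - 24\right)^{2} = \left(-24 + 2 i \sqrt{6}\right)^{2}$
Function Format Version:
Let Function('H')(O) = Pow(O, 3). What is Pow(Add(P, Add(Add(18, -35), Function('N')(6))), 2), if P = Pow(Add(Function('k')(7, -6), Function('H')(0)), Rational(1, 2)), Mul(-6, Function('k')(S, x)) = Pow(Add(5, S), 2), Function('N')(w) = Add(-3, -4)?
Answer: Add(552, Mul(-96, I, Pow(6, Rational(1, 2)))) ≈ Add(552.00, Mul(-235.15, I))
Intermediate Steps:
Function('N')(w) = -7
Function('k')(S, x) = Mul(Rational(-1, 6), Pow(Add(5, S), 2))
P = Mul(2, I, Pow(6, Rational(1, 2))) (P = Pow(Add(Mul(Rational(-1, 6), Pow(Add(5, 7), 2)), Pow(0, 3)), Rational(1, 2)) = Pow(Add(Mul(Rational(-1, 6), Pow(12, 2)), 0), Rational(1, 2)) = Pow(Add(Mul(Rational(-1, 6), 144), 0), Rational(1, 2)) = Pow(Add(-24, 0), Rational(1, 2)) = Pow(-24, Rational(1, 2)) = Mul(2, I, Pow(6, Rational(1, 2))) ≈ Mul(4.8990, I))
Pow(Add(P, Add(Add(18, -35), Function('N')(6))), 2) = Pow(Add(Mul(2, I, Pow(6, Rational(1, 2))), Add(Add(18, -35), -7)), 2) = Pow(Add(Mul(2, I, Pow(6, Rational(1, 2))), Add(-17, -7)), 2) = Pow(Add(Mul(2, I, Pow(6, Rational(1, 2))), -24), 2) = Pow(Add(-24, Mul(2, I, Pow(6, Rational(1, 2)))), 2)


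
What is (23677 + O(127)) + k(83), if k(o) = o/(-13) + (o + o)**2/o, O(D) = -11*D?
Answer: 293873/13 ≈ 22606.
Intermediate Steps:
k(o) = 51*o/13 (k(o) = o*(-1/13) + (2*o)**2/o = -o/13 + (4*o**2)/o = -o/13 + 4*o = 51*o/13)
(23677 + O(127)) + k(83) = (23677 - 11*127) + (51/13)*83 = (23677 - 1397) + 4233/13 = 22280 + 4233/13 = 293873/13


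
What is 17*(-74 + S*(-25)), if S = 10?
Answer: -5508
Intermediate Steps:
17*(-74 + S*(-25)) = 17*(-74 + 10*(-25)) = 17*(-74 - 250) = 17*(-324) = -5508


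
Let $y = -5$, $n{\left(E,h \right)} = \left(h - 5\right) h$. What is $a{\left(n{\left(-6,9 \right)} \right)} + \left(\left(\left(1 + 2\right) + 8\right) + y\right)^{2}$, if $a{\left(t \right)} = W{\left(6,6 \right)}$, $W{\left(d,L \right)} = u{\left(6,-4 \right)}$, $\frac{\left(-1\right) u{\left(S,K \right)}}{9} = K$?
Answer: $72$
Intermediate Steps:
$n{\left(E,h \right)} = h \left(-5 + h\right)$ ($n{\left(E,h \right)} = \left(-5 + h\right) h = h \left(-5 + h\right)$)
$u{\left(S,K \right)} = - 9 K$
$W{\left(d,L \right)} = 36$ ($W{\left(d,L \right)} = \left(-9\right) \left(-4\right) = 36$)
$a{\left(t \right)} = 36$
$a{\left(n{\left(-6,9 \right)} \right)} + \left(\left(\left(1 + 2\right) + 8\right) + y\right)^{2} = 36 + \left(\left(\left(1 + 2\right) + 8\right) - 5\right)^{2} = 36 + \left(\left(3 + 8\right) - 5\right)^{2} = 36 + \left(11 - 5\right)^{2} = 36 + 6^{2} = 36 + 36 = 72$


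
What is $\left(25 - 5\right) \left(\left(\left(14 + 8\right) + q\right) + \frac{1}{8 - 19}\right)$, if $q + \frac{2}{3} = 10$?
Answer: $\frac{20620}{33} \approx 624.85$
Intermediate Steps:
$q = \frac{28}{3}$ ($q = - \frac{2}{3} + 10 = \frac{28}{3} \approx 9.3333$)
$\left(25 - 5\right) \left(\left(\left(14 + 8\right) + q\right) + \frac{1}{8 - 19}\right) = \left(25 - 5\right) \left(\left(\left(14 + 8\right) + \frac{28}{3}\right) + \frac{1}{8 - 19}\right) = 20 \left(\left(22 + \frac{28}{3}\right) + \frac{1}{-11}\right) = 20 \left(\frac{94}{3} - \frac{1}{11}\right) = 20 \cdot \frac{1031}{33} = \frac{20620}{33}$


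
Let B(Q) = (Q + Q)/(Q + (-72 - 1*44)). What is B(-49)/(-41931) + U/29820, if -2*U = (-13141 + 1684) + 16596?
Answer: -2370707147/27508413240 ≈ -0.086181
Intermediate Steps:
U = -5139/2 (U = -((-13141 + 1684) + 16596)/2 = -(-11457 + 16596)/2 = -½*5139 = -5139/2 ≈ -2569.5)
B(Q) = 2*Q/(-116 + Q) (B(Q) = (2*Q)/(Q + (-72 - 44)) = (2*Q)/(Q - 116) = (2*Q)/(-116 + Q) = 2*Q/(-116 + Q))
B(-49)/(-41931) + U/29820 = (2*(-49)/(-116 - 49))/(-41931) - 5139/2/29820 = (2*(-49)/(-165))*(-1/41931) - 5139/2*1/29820 = (2*(-49)*(-1/165))*(-1/41931) - 1713/19880 = (98/165)*(-1/41931) - 1713/19880 = -98/6918615 - 1713/19880 = -2370707147/27508413240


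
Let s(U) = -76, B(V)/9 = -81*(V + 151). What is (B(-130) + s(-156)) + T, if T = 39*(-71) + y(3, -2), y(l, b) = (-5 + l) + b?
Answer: -18158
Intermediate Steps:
B(V) = -110079 - 729*V (B(V) = 9*(-81*(V + 151)) = 9*(-81*(151 + V)) = 9*(-12231 - 81*V) = -110079 - 729*V)
y(l, b) = -5 + b + l
T = -2773 (T = 39*(-71) + (-5 - 2 + 3) = -2769 - 4 = -2773)
(B(-130) + s(-156)) + T = ((-110079 - 729*(-130)) - 76) - 2773 = ((-110079 + 94770) - 76) - 2773 = (-15309 - 76) - 2773 = -15385 - 2773 = -18158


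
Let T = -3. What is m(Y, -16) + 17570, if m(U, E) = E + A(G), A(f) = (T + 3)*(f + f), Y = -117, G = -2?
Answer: 17554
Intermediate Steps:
A(f) = 0 (A(f) = (-3 + 3)*(f + f) = 0*(2*f) = 0)
m(U, E) = E (m(U, E) = E + 0 = E)
m(Y, -16) + 17570 = -16 + 17570 = 17554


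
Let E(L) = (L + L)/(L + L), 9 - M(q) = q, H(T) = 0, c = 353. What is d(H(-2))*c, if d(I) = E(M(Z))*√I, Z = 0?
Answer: 0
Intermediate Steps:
M(q) = 9 - q
E(L) = 1 (E(L) = (2*L)/((2*L)) = (2*L)*(1/(2*L)) = 1)
d(I) = √I (d(I) = 1*√I = √I)
d(H(-2))*c = √0*353 = 0*353 = 0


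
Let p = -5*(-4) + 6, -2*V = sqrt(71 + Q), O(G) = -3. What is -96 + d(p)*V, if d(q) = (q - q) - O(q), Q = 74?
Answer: -96 - 3*sqrt(145)/2 ≈ -114.06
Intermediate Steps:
V = -sqrt(145)/2 (V = -sqrt(71 + 74)/2 = -sqrt(145)/2 ≈ -6.0208)
p = 26 (p = 20 + 6 = 26)
d(q) = 3 (d(q) = (q - q) - 1*(-3) = 0 + 3 = 3)
-96 + d(p)*V = -96 + 3*(-sqrt(145)/2) = -96 - 3*sqrt(145)/2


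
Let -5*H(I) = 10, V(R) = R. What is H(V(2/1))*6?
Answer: -12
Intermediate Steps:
H(I) = -2 (H(I) = -⅕*10 = -2)
H(V(2/1))*6 = -2*6 = -12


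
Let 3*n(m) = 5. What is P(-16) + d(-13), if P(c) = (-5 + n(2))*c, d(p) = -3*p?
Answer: 277/3 ≈ 92.333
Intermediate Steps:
n(m) = 5/3 (n(m) = (⅓)*5 = 5/3)
P(c) = -10*c/3 (P(c) = (-5 + 5/3)*c = -10*c/3)
P(-16) + d(-13) = -10/3*(-16) - 3*(-13) = 160/3 + 39 = 277/3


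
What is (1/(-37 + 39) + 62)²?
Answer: 15625/4 ≈ 3906.3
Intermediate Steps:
(1/(-37 + 39) + 62)² = (1/2 + 62)² = (½ + 62)² = (125/2)² = 15625/4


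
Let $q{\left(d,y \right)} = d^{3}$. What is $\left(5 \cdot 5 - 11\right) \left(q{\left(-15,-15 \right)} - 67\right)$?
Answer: $-48188$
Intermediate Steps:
$\left(5 \cdot 5 - 11\right) \left(q{\left(-15,-15 \right)} - 67\right) = \left(5 \cdot 5 - 11\right) \left(\left(-15\right)^{3} - 67\right) = \left(25 - 11\right) \left(-3375 - 67\right) = 14 \left(-3442\right) = -48188$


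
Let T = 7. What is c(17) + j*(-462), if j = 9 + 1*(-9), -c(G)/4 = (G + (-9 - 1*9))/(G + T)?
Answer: ⅙ ≈ 0.16667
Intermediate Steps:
c(G) = -4*(-18 + G)/(7 + G) (c(G) = -4*(G + (-9 - 1*9))/(G + 7) = -4*(G + (-9 - 9))/(7 + G) = -4*(G - 18)/(7 + G) = -4*(-18 + G)/(7 + G))
j = 0 (j = 9 - 9 = 0)
c(17) + j*(-462) = 4*(18 - 1*17)/(7 + 17) + 0*(-462) = 4*(18 - 17)/24 + 0 = 4*(1/24)*1 + 0 = ⅙ + 0 = ⅙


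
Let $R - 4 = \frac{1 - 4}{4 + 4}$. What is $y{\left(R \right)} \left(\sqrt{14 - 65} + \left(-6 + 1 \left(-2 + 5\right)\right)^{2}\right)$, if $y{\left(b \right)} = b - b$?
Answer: $0$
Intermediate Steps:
$R = \frac{29}{8}$ ($R = 4 + \frac{1 - 4}{4 + 4} = 4 - \frac{3}{8} = \frac{29}{8} \approx 3.625$)
$y{\left(b \right)} = 0$
$y{\left(R \right)} \left(\sqrt{14 - 65} + \left(-6 + 1 \left(-2 + 5\right)\right)^{2}\right) = 0 \left(\sqrt{14 - 65} + \left(-6 + 1 \left(-2 + 5\right)\right)^{2}\right) = 0 \left(\sqrt{-51} + \left(-6 + 1 \cdot 3\right)^{2}\right) = 0 \left(i \sqrt{51} + \left(-6 + 3\right)^{2}\right) = 0 \left(i \sqrt{51} + \left(-3\right)^{2}\right) = 0 \left(i \sqrt{51} + 9\right) = 0 \left(9 + i \sqrt{51}\right) = 0$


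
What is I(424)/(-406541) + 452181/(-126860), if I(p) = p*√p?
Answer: -452181/126860 - 848*√106/406541 ≈ -3.5859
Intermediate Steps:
I(p) = p^(3/2)
I(424)/(-406541) + 452181/(-126860) = 424^(3/2)/(-406541) + 452181/(-126860) = (848*√106)*(-1/406541) + 452181*(-1/126860) = -848*√106/406541 - 452181/126860 = -452181/126860 - 848*√106/406541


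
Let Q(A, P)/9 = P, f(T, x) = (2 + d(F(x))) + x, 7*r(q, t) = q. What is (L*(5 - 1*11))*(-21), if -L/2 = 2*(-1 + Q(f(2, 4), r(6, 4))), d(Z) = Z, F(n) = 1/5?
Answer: -3384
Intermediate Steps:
r(q, t) = q/7
F(n) = ⅕
f(T, x) = 11/5 + x (f(T, x) = (2 + ⅕) + x = 11/5 + x)
Q(A, P) = 9*P
L = -188/7 (L = -4*(-1 + 9*((⅐)*6)) = -4*(-1 + 9*(6/7)) = -4*(-1 + 54/7) = -4*47/7 = -2*94/7 = -188/7 ≈ -26.857)
(L*(5 - 1*11))*(-21) = -188*(5 - 1*11)/7*(-21) = -188*(5 - 11)/7*(-21) = -188/7*(-6)*(-21) = (1128/7)*(-21) = -3384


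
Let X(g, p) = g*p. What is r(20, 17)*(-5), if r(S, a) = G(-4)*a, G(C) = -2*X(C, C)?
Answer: 2720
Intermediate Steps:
G(C) = -2*C² (G(C) = -2*C*C = -2*C²)
r(S, a) = -32*a (r(S, a) = (-2*(-4)²)*a = (-2*16)*a = -32*a)
r(20, 17)*(-5) = -32*17*(-5) = -544*(-5) = 2720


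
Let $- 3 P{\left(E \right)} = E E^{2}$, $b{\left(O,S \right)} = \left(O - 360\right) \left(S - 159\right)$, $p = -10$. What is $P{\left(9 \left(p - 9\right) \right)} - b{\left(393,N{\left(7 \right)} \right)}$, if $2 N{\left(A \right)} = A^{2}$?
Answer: $\frac{3342351}{2} \approx 1.6712 \cdot 10^{6}$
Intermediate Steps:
$N{\left(A \right)} = \frac{A^{2}}{2}$
$b{\left(O,S \right)} = \left(-360 + O\right) \left(-159 + S\right)$
$P{\left(E \right)} = - \frac{E^{3}}{3}$ ($P{\left(E \right)} = - \frac{E E^{2}}{3} = - \frac{E^{3}}{3}$)
$P{\left(9 \left(p - 9\right) \right)} - b{\left(393,N{\left(7 \right)} \right)} = - \frac{\left(9 \left(-10 - 9\right)\right)^{3}}{3} - \left(57240 - 360 \frac{7^{2}}{2} - 62487 + 393 \frac{7^{2}}{2}\right) = - \frac{\left(9 \left(-19\right)\right)^{3}}{3} - \left(57240 - 360 \cdot \frac{1}{2} \cdot 49 - 62487 + 393 \cdot \frac{1}{2} \cdot 49\right) = - \frac{\left(-171\right)^{3}}{3} - \left(57240 - 8820 - 62487 + 393 \cdot \frac{49}{2}\right) = \left(- \frac{1}{3}\right) \left(-5000211\right) - \left(57240 - 8820 - 62487 + \frac{19257}{2}\right) = 1666737 - - \frac{8877}{2} = 1666737 + \frac{8877}{2} = \frac{3342351}{2}$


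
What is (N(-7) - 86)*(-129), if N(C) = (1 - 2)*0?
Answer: 11094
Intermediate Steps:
N(C) = 0 (N(C) = -1*0 = 0)
(N(-7) - 86)*(-129) = (0 - 86)*(-129) = -86*(-129) = 11094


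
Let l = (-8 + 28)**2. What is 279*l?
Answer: 111600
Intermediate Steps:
l = 400 (l = 20**2 = 400)
279*l = 279*400 = 111600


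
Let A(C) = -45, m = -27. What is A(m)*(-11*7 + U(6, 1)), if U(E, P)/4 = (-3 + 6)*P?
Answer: 2925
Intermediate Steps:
U(E, P) = 12*P (U(E, P) = 4*((-3 + 6)*P) = 4*(3*P) = 12*P)
A(m)*(-11*7 + U(6, 1)) = -45*(-11*7 + 12*1) = -45*(-77 + 12) = -45*(-65) = 2925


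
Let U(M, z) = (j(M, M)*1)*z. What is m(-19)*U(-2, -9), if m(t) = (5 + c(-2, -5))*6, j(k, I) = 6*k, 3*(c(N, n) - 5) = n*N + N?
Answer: 8208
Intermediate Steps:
c(N, n) = 5 + N/3 + N*n/3 (c(N, n) = 5 + (n*N + N)/3 = 5 + (N*n + N)/3 = 5 + (N + N*n)/3 = 5 + (N/3 + N*n/3) = 5 + N/3 + N*n/3)
U(M, z) = 6*M*z (U(M, z) = ((6*M)*1)*z = (6*M)*z = 6*M*z)
m(t) = 76 (m(t) = (5 + (5 + (1/3)*(-2) + (1/3)*(-2)*(-5)))*6 = (5 + (5 - 2/3 + 10/3))*6 = (5 + 23/3)*6 = (38/3)*6 = 76)
m(-19)*U(-2, -9) = 76*(6*(-2)*(-9)) = 76*108 = 8208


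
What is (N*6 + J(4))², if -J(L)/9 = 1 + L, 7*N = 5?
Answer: 81225/49 ≈ 1657.7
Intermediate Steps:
N = 5/7 (N = (⅐)*5 = 5/7 ≈ 0.71429)
J(L) = -9 - 9*L (J(L) = -9*(1 + L) = -9 - 9*L)
(N*6 + J(4))² = ((5/7)*6 + (-9 - 9*4))² = (30/7 + (-9 - 36))² = (30/7 - 45)² = (-285/7)² = 81225/49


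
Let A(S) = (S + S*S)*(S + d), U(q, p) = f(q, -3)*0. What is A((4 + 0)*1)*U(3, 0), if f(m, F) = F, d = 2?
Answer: 0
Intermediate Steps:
U(q, p) = 0 (U(q, p) = -3*0 = 0)
A(S) = (2 + S)*(S + S²) (A(S) = (S + S*S)*(S + 2) = (S + S²)*(2 + S) = (2 + S)*(S + S²))
A((4 + 0)*1)*U(3, 0) = (((4 + 0)*1)*(2 + ((4 + 0)*1)² + 3*((4 + 0)*1)))*0 = ((4*1)*(2 + (4*1)² + 3*(4*1)))*0 = (4*(2 + 4² + 3*4))*0 = (4*(2 + 16 + 12))*0 = (4*30)*0 = 120*0 = 0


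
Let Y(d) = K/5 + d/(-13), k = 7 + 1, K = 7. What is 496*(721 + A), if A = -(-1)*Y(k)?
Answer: 23270336/65 ≈ 3.5801e+5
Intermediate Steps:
k = 8
Y(d) = 7/5 - d/13 (Y(d) = 7/5 + d/(-13) = 7*(1/5) + d*(-1/13) = 7/5 - d/13)
A = 51/65 (A = -(-1)*(7/5 - 1/13*8) = -(-1)*(7/5 - 8/13) = -(-1)*51/65 = -1*(-51/65) = 51/65 ≈ 0.78462)
496*(721 + A) = 496*(721 + 51/65) = 496*(46916/65) = 23270336/65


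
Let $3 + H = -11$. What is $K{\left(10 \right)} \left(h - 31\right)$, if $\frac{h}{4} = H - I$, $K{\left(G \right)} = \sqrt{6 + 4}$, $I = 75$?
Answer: $- 387 \sqrt{10} \approx -1223.8$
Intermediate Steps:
$H = -14$ ($H = -3 - 11 = -14$)
$K{\left(G \right)} = \sqrt{10}$
$h = -356$ ($h = 4 \left(-14 - 75\right) = 4 \left(-89\right) = -356$)
$K{\left(10 \right)} \left(h - 31\right) = \sqrt{10} \left(-356 - 31\right) = \sqrt{10} \left(-387\right) = - 387 \sqrt{10}$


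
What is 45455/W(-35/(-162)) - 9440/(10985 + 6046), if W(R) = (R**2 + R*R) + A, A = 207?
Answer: 10132665944050/46281384849 ≈ 218.94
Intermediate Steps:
W(R) = 207 + 2*R**2 (W(R) = (R**2 + R*R) + 207 = (R**2 + R**2) + 207 = 2*R**2 + 207 = 207 + 2*R**2)
45455/W(-35/(-162)) - 9440/(10985 + 6046) = 45455/(207 + 2*(-35/(-162))**2) - 9440/(10985 + 6046) = 45455/(207 + 2*(-35*(-1/162))**2) - 9440/17031 = 45455/(207 + 2*(35/162)**2) - 9440*1/17031 = 45455/(207 + 2*(1225/26244)) - 9440/17031 = 45455/(207 + 1225/13122) - 9440/17031 = 45455/(2717479/13122) - 9440/17031 = 45455*(13122/2717479) - 9440/17031 = 596460510/2717479 - 9440/17031 = 10132665944050/46281384849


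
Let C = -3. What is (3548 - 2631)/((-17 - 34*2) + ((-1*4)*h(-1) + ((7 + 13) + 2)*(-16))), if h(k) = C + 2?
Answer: -917/433 ≈ -2.1178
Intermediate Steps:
h(k) = -1 (h(k) = -3 + 2 = -1)
(3548 - 2631)/((-17 - 34*2) + ((-1*4)*h(-1) + ((7 + 13) + 2)*(-16))) = (3548 - 2631)/((-17 - 34*2) + (-1*4*(-1) + ((7 + 13) + 2)*(-16))) = 917/((-17 - 68) + (-4*(-1) + (20 + 2)*(-16))) = 917/(-85 + (4 + 22*(-16))) = 917/(-85 + (4 - 352)) = 917/(-85 - 348) = 917/(-433) = 917*(-1/433) = -917/433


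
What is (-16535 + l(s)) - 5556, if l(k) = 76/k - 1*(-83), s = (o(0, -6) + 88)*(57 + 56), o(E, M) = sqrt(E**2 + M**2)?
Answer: -116884450/5311 ≈ -22008.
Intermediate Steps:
s = 10622 (s = (sqrt(0**2 + (-6)**2) + 88)*(57 + 56) = (sqrt(0 + 36) + 88)*113 = (sqrt(36) + 88)*113 = (6 + 88)*113 = 94*113 = 10622)
l(k) = 83 + 76/k (l(k) = 76/k + 83 = 83 + 76/k)
(-16535 + l(s)) - 5556 = (-16535 + (83 + 76/10622)) - 5556 = (-16535 + (83 + 76*(1/10622))) - 5556 = (-16535 + (83 + 38/5311)) - 5556 = (-16535 + 440851/5311) - 5556 = -87376534/5311 - 5556 = -116884450/5311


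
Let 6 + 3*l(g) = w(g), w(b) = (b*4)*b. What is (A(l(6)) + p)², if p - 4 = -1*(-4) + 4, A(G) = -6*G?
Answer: 69696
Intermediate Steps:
w(b) = 4*b² (w(b) = (4*b)*b = 4*b²)
l(g) = -2 + 4*g²/3 (l(g) = -2 + (4*g²)/3 = -2 + 4*g²/3)
p = 12 (p = 4 + (-1*(-4) + 4) = 4 + (4 + 4) = 4 + 8 = 12)
(A(l(6)) + p)² = (-6*(-2 + (4/3)*6²) + 12)² = (-6*(-2 + (4/3)*36) + 12)² = (-6*(-2 + 48) + 12)² = (-6*46 + 12)² = (-276 + 12)² = (-264)² = 69696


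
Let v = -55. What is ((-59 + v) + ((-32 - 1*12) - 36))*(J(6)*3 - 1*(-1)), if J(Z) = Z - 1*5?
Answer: -776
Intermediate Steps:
J(Z) = -5 + Z (J(Z) = Z - 5 = -5 + Z)
((-59 + v) + ((-32 - 1*12) - 36))*(J(6)*3 - 1*(-1)) = ((-59 - 55) + ((-32 - 1*12) - 36))*((-5 + 6)*3 - 1*(-1)) = (-114 + ((-32 - 12) - 36))*(1*3 + 1) = (-114 + (-44 - 36))*(3 + 1) = (-114 - 80)*4 = -194*4 = -776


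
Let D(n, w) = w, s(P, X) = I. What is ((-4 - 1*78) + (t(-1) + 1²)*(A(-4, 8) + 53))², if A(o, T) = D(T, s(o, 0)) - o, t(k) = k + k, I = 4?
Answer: 20449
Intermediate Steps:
t(k) = 2*k
s(P, X) = 4
A(o, T) = 4 - o
((-4 - 1*78) + (t(-1) + 1²)*(A(-4, 8) + 53))² = ((-4 - 1*78) + (2*(-1) + 1²)*((4 - 1*(-4)) + 53))² = ((-4 - 78) + (-2 + 1)*((4 + 4) + 53))² = (-82 - (8 + 53))² = (-82 - 1*61)² = (-82 - 61)² = (-143)² = 20449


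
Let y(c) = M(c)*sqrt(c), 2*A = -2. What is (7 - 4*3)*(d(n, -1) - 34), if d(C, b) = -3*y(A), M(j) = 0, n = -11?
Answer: 170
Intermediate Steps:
A = -1 (A = (1/2)*(-2) = -1)
y(c) = 0 (y(c) = 0*sqrt(c) = 0)
d(C, b) = 0 (d(C, b) = -3*0 = 0)
(7 - 4*3)*(d(n, -1) - 34) = (7 - 4*3)*(0 - 34) = (7 - 12)*(-34) = -5*(-34) = 170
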